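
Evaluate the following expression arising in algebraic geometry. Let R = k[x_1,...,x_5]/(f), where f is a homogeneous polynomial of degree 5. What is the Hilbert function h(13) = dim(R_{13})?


For R = k[x_1,...,x_n]/(f) with f homogeneous of degree e:
The Hilbert series is (1 - t^e)/(1 - t)^n.
So h(d) = C(d+n-1, n-1) - C(d-e+n-1, n-1) for d >= e.
With n=5, e=5, d=13:
C(13+5-1, 5-1) = C(17, 4) = 2380
C(13-5+5-1, 5-1) = C(12, 4) = 495
h(13) = 2380 - 495 = 1885

1885


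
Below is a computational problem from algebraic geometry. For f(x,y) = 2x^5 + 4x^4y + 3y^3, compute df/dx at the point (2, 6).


df/dx = 5*2*x^4 + 4*4*x^3*y
At (2,6): 5*2*2^4 + 4*4*2^3*6
= 160 + 768
= 928

928


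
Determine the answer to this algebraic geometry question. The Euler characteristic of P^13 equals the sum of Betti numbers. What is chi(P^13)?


The complex projective space P^13 has one cell in each even real dimension 0, 2, ..., 26.
The cohomology groups are H^{2k}(P^13) = Z for k = 0,...,13, and 0 otherwise.
Euler characteristic = sum of Betti numbers = 1 per even-dimensional cohomology group.
chi(P^13) = 13 + 1 = 14

14


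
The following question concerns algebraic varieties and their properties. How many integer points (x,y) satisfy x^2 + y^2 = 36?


Systematically check integer values of x where x^2 <= 36.
For each valid x, check if 36 - x^2 is a perfect square.
x=0: 36 - 0 = 36, sqrt = 6 (valid)
x=6: 36 - 36 = 0, sqrt = 0 (valid)
Total integer solutions found: 4

4


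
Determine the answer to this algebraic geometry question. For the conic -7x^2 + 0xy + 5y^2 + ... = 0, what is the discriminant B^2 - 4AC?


The discriminant of a conic Ax^2 + Bxy + Cy^2 + ... = 0 is B^2 - 4AC.
B^2 = 0^2 = 0
4AC = 4*(-7)*5 = -140
Discriminant = 0 + 140 = 140

140


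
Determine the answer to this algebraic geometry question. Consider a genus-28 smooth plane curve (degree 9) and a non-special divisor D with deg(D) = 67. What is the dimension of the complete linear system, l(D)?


First, compute the genus of a smooth plane curve of degree 9:
g = (d-1)(d-2)/2 = (9-1)(9-2)/2 = 28
For a non-special divisor D (i.e., h^1(D) = 0), Riemann-Roch gives:
l(D) = deg(D) - g + 1
Since deg(D) = 67 >= 2g - 1 = 55, D is non-special.
l(D) = 67 - 28 + 1 = 40

40


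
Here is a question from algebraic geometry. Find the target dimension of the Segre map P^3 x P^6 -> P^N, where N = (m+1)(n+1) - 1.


The Segre embedding maps P^m x P^n into P^N via
all products of coordinates from each factor.
N = (m+1)(n+1) - 1
N = (3+1)(6+1) - 1
N = 4*7 - 1
N = 28 - 1 = 27

27


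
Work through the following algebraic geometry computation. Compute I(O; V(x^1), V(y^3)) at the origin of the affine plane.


The intersection multiplicity of V(x^a) and V(y^b) at the origin is:
I(O; V(x^1), V(y^3)) = dim_k(k[x,y]/(x^1, y^3))
A basis for k[x,y]/(x^1, y^3) is the set of monomials x^i * y^j
where 0 <= i < 1 and 0 <= j < 3.
The number of such monomials is 1 * 3 = 3

3


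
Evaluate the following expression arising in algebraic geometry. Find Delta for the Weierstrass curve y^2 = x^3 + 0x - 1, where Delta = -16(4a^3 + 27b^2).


Compute each component:
4a^3 = 4*0^3 = 4*0 = 0
27b^2 = 27*(-1)^2 = 27*1 = 27
4a^3 + 27b^2 = 0 + 27 = 27
Delta = -16*27 = -432

-432


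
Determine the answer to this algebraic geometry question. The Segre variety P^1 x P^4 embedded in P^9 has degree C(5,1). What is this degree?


The degree of the Segre variety P^1 x P^4 is C(m+n, m).
= C(5, 1)
= 5

5


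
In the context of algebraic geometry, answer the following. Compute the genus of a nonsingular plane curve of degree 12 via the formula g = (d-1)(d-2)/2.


Using the genus formula for smooth plane curves:
g = (d-1)(d-2)/2
g = (12-1)(12-2)/2
g = 11*10/2
g = 110/2 = 55

55


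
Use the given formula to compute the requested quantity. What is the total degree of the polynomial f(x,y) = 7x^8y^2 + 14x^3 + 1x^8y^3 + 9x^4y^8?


Examine each term for its total degree (sum of exponents).
  Term '7x^8y^2' has total degree 8+2 = 10.
  Term '14x^3' has total degree 3+0 = 3.
  Term '1x^8y^3' has total degree 8+3 = 11.
  Term '9x^4y^8' has total degree 4+8 = 12.
The maximum total degree among all terms is 12.

12


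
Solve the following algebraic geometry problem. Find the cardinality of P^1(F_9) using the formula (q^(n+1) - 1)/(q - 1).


P^1(F_9) has (q^(n+1) - 1)/(q - 1) points.
= 9^1 + 9^0
= 9 + 1
= 10

10


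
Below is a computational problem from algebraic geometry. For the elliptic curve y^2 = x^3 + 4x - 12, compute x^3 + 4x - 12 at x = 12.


Compute x^3 + 4x - 12 at x = 12:
x^3 = 12^3 = 1728
4*x = 4*12 = 48
Sum: 1728 + 48 - 12 = 1764

1764


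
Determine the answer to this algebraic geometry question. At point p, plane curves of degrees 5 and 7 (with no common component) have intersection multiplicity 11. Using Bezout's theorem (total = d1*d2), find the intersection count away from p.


By Bezout's theorem, the total intersection number is d1 * d2.
Total = 5 * 7 = 35
Intersection multiplicity at p = 11
Remaining intersections = 35 - 11 = 24

24


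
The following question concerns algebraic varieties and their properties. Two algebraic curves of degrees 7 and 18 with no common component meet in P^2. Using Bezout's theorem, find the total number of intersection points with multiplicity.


Bezout's theorem states the intersection count equals the product of degrees.
Intersection count = 7 * 18 = 126

126


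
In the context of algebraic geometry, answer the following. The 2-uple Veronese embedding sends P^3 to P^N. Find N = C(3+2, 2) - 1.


The Veronese embedding v_d: P^n -> P^N maps each point to all
degree-d monomials in n+1 homogeneous coordinates.
N = C(n+d, d) - 1
N = C(3+2, 2) - 1
N = C(5, 2) - 1
C(5, 2) = 10
N = 10 - 1 = 9

9


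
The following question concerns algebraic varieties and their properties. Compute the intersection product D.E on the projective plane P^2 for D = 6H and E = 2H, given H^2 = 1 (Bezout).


Using bilinearity of the intersection pairing on the projective plane P^2:
(aH).(bH) = ab * (H.H)
We have H^2 = 1 (Bezout).
D.E = (6H).(2H) = 6*2*1
= 12*1
= 12

12


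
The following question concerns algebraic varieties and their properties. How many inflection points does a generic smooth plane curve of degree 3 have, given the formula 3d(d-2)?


For a general smooth plane curve C of degree d, the inflection points are
the intersection of C with its Hessian curve, which has degree 3(d-2).
By Bezout, the total intersection number is d * 3(d-2) = 3 * 3 = 9.
For a general curve every flex is ordinary, so each contributes
multiplicity 1 to C·Hess(C), and the number of distinct inflection
points is 3d(d-2).
Inflection points = 3*3*(3-2) = 3*3*1 = 9

9


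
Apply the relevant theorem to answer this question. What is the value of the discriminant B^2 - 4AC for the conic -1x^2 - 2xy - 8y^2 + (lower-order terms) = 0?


The discriminant of a conic Ax^2 + Bxy + Cy^2 + ... = 0 is B^2 - 4AC.
B^2 = (-2)^2 = 4
4AC = 4*(-1)*(-8) = 32
Discriminant = 4 - 32 = -28

-28


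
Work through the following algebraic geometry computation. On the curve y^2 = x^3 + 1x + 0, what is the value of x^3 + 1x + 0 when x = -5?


Compute x^3 + 1x + 0 at x = -5:
x^3 = (-5)^3 = -125
1*x = 1*(-5) = -5
Sum: -125 - 5 + 0 = -130

-130


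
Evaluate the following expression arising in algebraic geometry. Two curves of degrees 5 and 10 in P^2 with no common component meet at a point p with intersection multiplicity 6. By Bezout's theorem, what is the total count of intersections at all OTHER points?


By Bezout's theorem, the total intersection number is d1 * d2.
Total = 5 * 10 = 50
Intersection multiplicity at p = 6
Remaining intersections = 50 - 6 = 44

44


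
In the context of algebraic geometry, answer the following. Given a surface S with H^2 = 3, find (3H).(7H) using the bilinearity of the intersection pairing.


Using bilinearity of the intersection pairing on a surface S:
(aH).(bH) = ab * (H.H)
We have H^2 = 3.
D.E = (3H).(7H) = 3*7*3
= 21*3
= 63

63


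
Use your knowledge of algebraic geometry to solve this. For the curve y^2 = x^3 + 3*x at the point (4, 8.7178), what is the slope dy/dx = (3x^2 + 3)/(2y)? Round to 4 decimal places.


Using implicit differentiation of y^2 = x^3 + 3*x:
2y * dy/dx = 3x^2 + 3
dy/dx = (3x^2 + 3)/(2y)
Numerator: 3*4^2 + 3 = 51
Denominator: 2*8.7178 = 17.4356
dy/dx = 51/17.4356 = 2.9250

2.9250


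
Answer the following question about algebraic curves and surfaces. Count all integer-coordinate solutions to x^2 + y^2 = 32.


Systematically check integer values of x where x^2 <= 32.
For each valid x, check if 32 - x^2 is a perfect square.
x=4: 32 - 16 = 16, sqrt = 4 (valid)
Total integer solutions found: 4

4


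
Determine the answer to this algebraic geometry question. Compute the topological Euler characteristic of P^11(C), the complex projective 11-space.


The complex projective space P^11 has one cell in each even real dimension 0, 2, ..., 22.
The cohomology groups are H^{2k}(P^11) = Z for k = 0,...,11, and 0 otherwise.
Euler characteristic = sum of Betti numbers = 1 per even-dimensional cohomology group.
chi(P^11) = 11 + 1 = 12

12


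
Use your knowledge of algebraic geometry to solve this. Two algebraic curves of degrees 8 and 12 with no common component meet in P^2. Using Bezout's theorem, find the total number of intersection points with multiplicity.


Bezout's theorem states the intersection count equals the product of degrees.
Intersection count = 8 * 12 = 96

96


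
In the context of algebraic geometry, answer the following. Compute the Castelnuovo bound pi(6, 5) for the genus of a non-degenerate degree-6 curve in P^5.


Castelnuovo's bound: write d - 1 = m(r-1) + epsilon with 0 <= epsilon < r-1.
d - 1 = 6 - 1 = 5
r - 1 = 5 - 1 = 4
5 = 1*4 + 1, so m = 1, epsilon = 1
pi(d, r) = m(m-1)(r-1)/2 + m*epsilon
= 1*0*4/2 + 1*1
= 0/2 + 1
= 0 + 1 = 1

1


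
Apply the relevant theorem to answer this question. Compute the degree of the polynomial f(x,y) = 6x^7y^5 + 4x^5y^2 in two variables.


Examine each term for its total degree (sum of exponents).
  Term '6x^7y^5' has total degree 7+5 = 12.
  Term '4x^5y^2' has total degree 5+2 = 7.
The maximum total degree among all terms is 12.

12


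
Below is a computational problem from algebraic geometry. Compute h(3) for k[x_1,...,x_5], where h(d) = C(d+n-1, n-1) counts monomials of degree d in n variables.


The Hilbert function for the polynomial ring in 5 variables is:
h(d) = C(d+n-1, n-1)
h(3) = C(3+5-1, 5-1) = C(7, 4)
= 7! / (4! * 3!)
= 35

35


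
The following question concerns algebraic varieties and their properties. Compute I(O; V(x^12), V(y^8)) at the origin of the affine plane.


The intersection multiplicity of V(x^a) and V(y^b) at the origin is:
I(O; V(x^12), V(y^8)) = dim_k(k[x,y]/(x^12, y^8))
A basis for k[x,y]/(x^12, y^8) is the set of monomials x^i * y^j
where 0 <= i < 12 and 0 <= j < 8.
The number of such monomials is 12 * 8 = 96

96


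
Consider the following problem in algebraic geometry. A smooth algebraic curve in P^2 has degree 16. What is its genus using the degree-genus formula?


Using the genus formula for smooth plane curves:
g = (d-1)(d-2)/2
g = (16-1)(16-2)/2
g = 15*14/2
g = 210/2 = 105

105


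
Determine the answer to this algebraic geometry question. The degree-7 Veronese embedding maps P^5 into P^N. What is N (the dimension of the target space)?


The Veronese embedding v_d: P^n -> P^N maps each point to all
degree-d monomials in n+1 homogeneous coordinates.
N = C(n+d, d) - 1
N = C(5+7, 7) - 1
N = C(12, 7) - 1
C(12, 7) = 792
N = 792 - 1 = 791

791


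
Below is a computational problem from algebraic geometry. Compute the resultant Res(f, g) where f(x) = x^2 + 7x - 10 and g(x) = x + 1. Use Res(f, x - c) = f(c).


For Res(f, x - c), we evaluate f at x = c.
f(-1) = (-1)^2 + 7*(-1) - 10
= 1 - 7 - 10
= -6 - 10 = -16
Res(f, g) = -16

-16


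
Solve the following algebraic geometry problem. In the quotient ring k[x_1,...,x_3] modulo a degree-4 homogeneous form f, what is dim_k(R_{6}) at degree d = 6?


For R = k[x_1,...,x_n]/(f) with f homogeneous of degree e:
The Hilbert series is (1 - t^e)/(1 - t)^n.
So h(d) = C(d+n-1, n-1) - C(d-e+n-1, n-1) for d >= e.
With n=3, e=4, d=6:
C(6+3-1, 3-1) = C(8, 2) = 28
C(6-4+3-1, 3-1) = C(4, 2) = 6
h(6) = 28 - 6 = 22

22


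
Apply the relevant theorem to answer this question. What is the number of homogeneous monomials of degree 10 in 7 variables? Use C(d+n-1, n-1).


The number of degree-10 monomials in 7 variables is C(d+n-1, n-1).
= C(10+7-1, 7-1) = C(16, 6)
= 8008

8008


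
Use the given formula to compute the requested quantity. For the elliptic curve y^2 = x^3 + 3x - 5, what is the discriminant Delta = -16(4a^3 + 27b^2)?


Compute each component:
4a^3 = 4*3^3 = 4*27 = 108
27b^2 = 27*(-5)^2 = 27*25 = 675
4a^3 + 27b^2 = 108 + 675 = 783
Delta = -16*783 = -12528

-12528


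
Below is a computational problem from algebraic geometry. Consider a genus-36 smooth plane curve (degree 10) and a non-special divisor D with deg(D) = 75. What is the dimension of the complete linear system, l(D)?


First, compute the genus of a smooth plane curve of degree 10:
g = (d-1)(d-2)/2 = (10-1)(10-2)/2 = 36
For a non-special divisor D (i.e., h^1(D) = 0), Riemann-Roch gives:
l(D) = deg(D) - g + 1
Since deg(D) = 75 >= 2g - 1 = 71, D is non-special.
l(D) = 75 - 36 + 1 = 40

40


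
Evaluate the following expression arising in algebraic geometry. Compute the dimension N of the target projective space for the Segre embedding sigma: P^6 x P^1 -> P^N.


The Segre embedding maps P^m x P^n into P^N via
all products of coordinates from each factor.
N = (m+1)(n+1) - 1
N = (6+1)(1+1) - 1
N = 7*2 - 1
N = 14 - 1 = 13

13


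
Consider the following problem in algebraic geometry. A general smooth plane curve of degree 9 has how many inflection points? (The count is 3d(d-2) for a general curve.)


For a general smooth plane curve C of degree d, the inflection points are
the intersection of C with its Hessian curve, which has degree 3(d-2).
By Bezout, the total intersection number is d * 3(d-2) = 9 * 21 = 189.
For a general curve every flex is ordinary, so each contributes
multiplicity 1 to C·Hess(C), and the number of distinct inflection
points is 3d(d-2).
Inflection points = 3*9*(9-2) = 3*9*7 = 189

189


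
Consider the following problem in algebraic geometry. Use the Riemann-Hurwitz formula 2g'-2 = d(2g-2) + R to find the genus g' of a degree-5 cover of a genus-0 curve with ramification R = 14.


Riemann-Hurwitz formula: 2g' - 2 = d(2g - 2) + R
Given: d = 5, g = 0, R = 14
2g' - 2 = 5*(2*0 - 2) + 14
2g' - 2 = 5*(-2) + 14
2g' - 2 = -10 + 14 = 4
2g' = 6
g' = 3

3


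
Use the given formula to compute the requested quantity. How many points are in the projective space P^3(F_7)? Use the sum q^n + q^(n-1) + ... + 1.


P^3(F_7) has (q^(n+1) - 1)/(q - 1) points.
= 7^3 + 7^2 + 7^1 + 7^0
= 343 + 49 + 7 + 1
= 400

400


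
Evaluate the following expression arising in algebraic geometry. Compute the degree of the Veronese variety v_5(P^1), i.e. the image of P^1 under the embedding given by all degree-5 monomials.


The Veronese variety v_5(P^1) has degree d^r.
d^r = 5^1 = 5

5


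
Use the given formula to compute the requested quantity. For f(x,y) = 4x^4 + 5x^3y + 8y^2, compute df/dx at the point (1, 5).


df/dx = 4*4*x^3 + 3*5*x^2*y
At (1,5): 4*4*1^3 + 3*5*1^2*5
= 16 + 75
= 91

91


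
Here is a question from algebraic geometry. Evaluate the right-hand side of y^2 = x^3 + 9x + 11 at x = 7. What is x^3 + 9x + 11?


Compute x^3 + 9x + 11 at x = 7:
x^3 = 7^3 = 343
9*x = 9*7 = 63
Sum: 343 + 63 + 11 = 417

417


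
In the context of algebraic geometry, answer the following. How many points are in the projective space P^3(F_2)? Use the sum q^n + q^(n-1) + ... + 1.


P^3(F_2) has (q^(n+1) - 1)/(q - 1) points.
= 2^3 + 2^2 + 2^1 + 2^0
= 8 + 4 + 2 + 1
= 15

15


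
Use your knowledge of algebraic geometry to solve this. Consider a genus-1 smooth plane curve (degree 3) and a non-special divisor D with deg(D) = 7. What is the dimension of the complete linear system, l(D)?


First, compute the genus of a smooth plane curve of degree 3:
g = (d-1)(d-2)/2 = (3-1)(3-2)/2 = 1
For a non-special divisor D (i.e., h^1(D) = 0), Riemann-Roch gives:
l(D) = deg(D) - g + 1
Since deg(D) = 7 >= 2g - 1 = 1, D is non-special.
l(D) = 7 - 1 + 1 = 7

7


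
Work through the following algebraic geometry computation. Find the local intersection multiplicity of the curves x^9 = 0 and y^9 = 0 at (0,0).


The intersection multiplicity of V(x^a) and V(y^b) at the origin is:
I(O; V(x^9), V(y^9)) = dim_k(k[x,y]/(x^9, y^9))
A basis for k[x,y]/(x^9, y^9) is the set of monomials x^i * y^j
where 0 <= i < 9 and 0 <= j < 9.
The number of such monomials is 9 * 9 = 81

81


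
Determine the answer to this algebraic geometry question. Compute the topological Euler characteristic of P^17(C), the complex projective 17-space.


The complex projective space P^17 has one cell in each even real dimension 0, 2, ..., 34.
The cohomology groups are H^{2k}(P^17) = Z for k = 0,...,17, and 0 otherwise.
Euler characteristic = sum of Betti numbers = 1 per even-dimensional cohomology group.
chi(P^17) = 17 + 1 = 18

18


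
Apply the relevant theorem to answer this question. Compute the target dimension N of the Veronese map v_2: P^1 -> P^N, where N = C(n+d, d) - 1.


The Veronese embedding v_d: P^n -> P^N maps each point to all
degree-d monomials in n+1 homogeneous coordinates.
N = C(n+d, d) - 1
N = C(1+2, 2) - 1
N = C(3, 2) - 1
C(3, 2) = 3
N = 3 - 1 = 2

2


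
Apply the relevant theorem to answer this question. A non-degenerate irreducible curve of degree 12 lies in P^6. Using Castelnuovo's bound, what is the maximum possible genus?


Castelnuovo's bound: write d - 1 = m(r-1) + epsilon with 0 <= epsilon < r-1.
d - 1 = 12 - 1 = 11
r - 1 = 6 - 1 = 5
11 = 2*5 + 1, so m = 2, epsilon = 1
pi(d, r) = m(m-1)(r-1)/2 + m*epsilon
= 2*1*5/2 + 2*1
= 10/2 + 2
= 5 + 2 = 7

7


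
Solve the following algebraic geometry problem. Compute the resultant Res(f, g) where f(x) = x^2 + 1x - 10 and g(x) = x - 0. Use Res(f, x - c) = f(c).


For Res(f, x - c), we evaluate f at x = c.
f(0) = 0^2 + 1*0 - 10
= 0 + 0 - 10
= 0 - 10 = -10
Res(f, g) = -10

-10


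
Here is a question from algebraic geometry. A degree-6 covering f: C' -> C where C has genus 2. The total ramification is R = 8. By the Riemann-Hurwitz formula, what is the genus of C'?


Riemann-Hurwitz formula: 2g' - 2 = d(2g - 2) + R
Given: d = 6, g = 2, R = 8
2g' - 2 = 6*(2*2 - 2) + 8
2g' - 2 = 6*2 + 8
2g' - 2 = 12 + 8 = 20
2g' = 22
g' = 11

11


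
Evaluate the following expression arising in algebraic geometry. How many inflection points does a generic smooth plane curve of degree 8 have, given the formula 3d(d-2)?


For a general smooth plane curve C of degree d, the inflection points are
the intersection of C with its Hessian curve, which has degree 3(d-2).
By Bezout, the total intersection number is d * 3(d-2) = 8 * 18 = 144.
For a general curve every flex is ordinary, so each contributes
multiplicity 1 to C·Hess(C), and the number of distinct inflection
points is 3d(d-2).
Inflection points = 3*8*(8-2) = 3*8*6 = 144

144


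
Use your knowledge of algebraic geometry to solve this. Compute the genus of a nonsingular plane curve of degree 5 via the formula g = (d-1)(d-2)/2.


Using the genus formula for smooth plane curves:
g = (d-1)(d-2)/2
g = (5-1)(5-2)/2
g = 4*3/2
g = 12/2 = 6

6


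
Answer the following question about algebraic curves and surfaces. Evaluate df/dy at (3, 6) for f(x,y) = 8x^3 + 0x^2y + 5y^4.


df/dy = 0*x^2 + 4*5*y^3
At (3,6): 0*3^2 + 4*5*6^3
= 0 + 4320
= 4320

4320


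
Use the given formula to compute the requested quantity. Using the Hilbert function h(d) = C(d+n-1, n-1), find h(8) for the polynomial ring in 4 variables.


The Hilbert function for the polynomial ring in 4 variables is:
h(d) = C(d+n-1, n-1)
h(8) = C(8+4-1, 4-1) = C(11, 3)
= 11! / (3! * 8!)
= 165

165


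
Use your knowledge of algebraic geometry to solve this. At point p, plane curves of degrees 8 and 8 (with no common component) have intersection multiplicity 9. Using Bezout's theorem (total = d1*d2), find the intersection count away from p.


By Bezout's theorem, the total intersection number is d1 * d2.
Total = 8 * 8 = 64
Intersection multiplicity at p = 9
Remaining intersections = 64 - 9 = 55

55


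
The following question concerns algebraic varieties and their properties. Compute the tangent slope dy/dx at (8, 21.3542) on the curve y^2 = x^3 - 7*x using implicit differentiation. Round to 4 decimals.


Using implicit differentiation of y^2 = x^3 - 7*x:
2y * dy/dx = 3x^2 - 7
dy/dx = (3x^2 - 7)/(2y)
Numerator: 3*8^2 - 7 = 185
Denominator: 2*21.3542 = 42.7084
dy/dx = 185/42.7084 = 4.3317

4.3317


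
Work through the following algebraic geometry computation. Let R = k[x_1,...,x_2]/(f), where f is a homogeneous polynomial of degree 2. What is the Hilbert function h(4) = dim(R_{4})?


For R = k[x_1,...,x_n]/(f) with f homogeneous of degree e:
The Hilbert series is (1 - t^e)/(1 - t)^n.
So h(d) = C(d+n-1, n-1) - C(d-e+n-1, n-1) for d >= e.
With n=2, e=2, d=4:
C(4+2-1, 2-1) = C(5, 1) = 5
C(4-2+2-1, 2-1) = C(3, 1) = 3
h(4) = 5 - 3 = 2

2


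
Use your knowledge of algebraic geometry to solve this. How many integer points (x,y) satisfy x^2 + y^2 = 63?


Systematically check integer values of x where x^2 <= 63.
For each valid x, check if 63 - x^2 is a perfect square.
Total integer solutions found: 0

0


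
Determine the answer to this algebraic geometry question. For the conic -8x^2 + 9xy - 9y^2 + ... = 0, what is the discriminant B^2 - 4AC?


The discriminant of a conic Ax^2 + Bxy + Cy^2 + ... = 0 is B^2 - 4AC.
B^2 = 9^2 = 81
4AC = 4*(-8)*(-9) = 288
Discriminant = 81 - 288 = -207

-207


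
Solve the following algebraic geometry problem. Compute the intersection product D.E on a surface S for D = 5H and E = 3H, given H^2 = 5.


Using bilinearity of the intersection pairing on a surface S:
(aH).(bH) = ab * (H.H)
We have H^2 = 5.
D.E = (5H).(3H) = 5*3*5
= 15*5
= 75

75


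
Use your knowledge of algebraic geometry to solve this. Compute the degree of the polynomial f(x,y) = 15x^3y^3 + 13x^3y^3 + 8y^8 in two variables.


Examine each term for its total degree (sum of exponents).
  Term '15x^3y^3' has total degree 3+3 = 6.
  Term '13x^3y^3' has total degree 3+3 = 6.
  Term '8y^8' has total degree 0+8 = 8.
The maximum total degree among all terms is 8.

8


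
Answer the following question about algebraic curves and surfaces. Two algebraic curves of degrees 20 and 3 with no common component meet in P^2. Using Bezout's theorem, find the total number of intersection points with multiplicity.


Bezout's theorem states the intersection count equals the product of degrees.
Intersection count = 20 * 3 = 60

60


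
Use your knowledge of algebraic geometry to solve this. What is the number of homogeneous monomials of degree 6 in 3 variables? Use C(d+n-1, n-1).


The number of degree-6 monomials in 3 variables is C(d+n-1, n-1).
= C(6+3-1, 3-1) = C(8, 2)
= 28

28


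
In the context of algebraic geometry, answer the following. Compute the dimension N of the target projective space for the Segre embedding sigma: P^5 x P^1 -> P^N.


The Segre embedding maps P^m x P^n into P^N via
all products of coordinates from each factor.
N = (m+1)(n+1) - 1
N = (5+1)(1+1) - 1
N = 6*2 - 1
N = 12 - 1 = 11

11


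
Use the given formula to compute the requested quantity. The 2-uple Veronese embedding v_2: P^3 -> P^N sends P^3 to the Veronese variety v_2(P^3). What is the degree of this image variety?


The Veronese variety v_2(P^3) has degree d^r.
d^r = 2^3 = 8

8


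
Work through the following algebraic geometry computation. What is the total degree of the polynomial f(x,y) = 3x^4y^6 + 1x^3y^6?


Examine each term for its total degree (sum of exponents).
  Term '3x^4y^6' has total degree 4+6 = 10.
  Term '1x^3y^6' has total degree 3+6 = 9.
The maximum total degree among all terms is 10.

10


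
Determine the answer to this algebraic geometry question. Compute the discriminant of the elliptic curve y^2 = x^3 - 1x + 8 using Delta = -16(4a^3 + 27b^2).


Compute each component:
4a^3 = 4*(-1)^3 = 4*(-1) = -4
27b^2 = 27*8^2 = 27*64 = 1728
4a^3 + 27b^2 = -4 + 1728 = 1724
Delta = -16*1724 = -27584

-27584


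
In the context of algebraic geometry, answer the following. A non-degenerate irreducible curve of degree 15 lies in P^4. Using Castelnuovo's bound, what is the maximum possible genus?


Castelnuovo's bound: write d - 1 = m(r-1) + epsilon with 0 <= epsilon < r-1.
d - 1 = 15 - 1 = 14
r - 1 = 4 - 1 = 3
14 = 4*3 + 2, so m = 4, epsilon = 2
pi(d, r) = m(m-1)(r-1)/2 + m*epsilon
= 4*3*3/2 + 4*2
= 36/2 + 8
= 18 + 8 = 26

26


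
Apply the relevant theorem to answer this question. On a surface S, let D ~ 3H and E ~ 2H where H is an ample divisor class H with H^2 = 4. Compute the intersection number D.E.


Using bilinearity of the intersection pairing on a surface S:
(aH).(bH) = ab * (H.H)
We have H^2 = 4.
D.E = (3H).(2H) = 3*2*4
= 6*4
= 24

24


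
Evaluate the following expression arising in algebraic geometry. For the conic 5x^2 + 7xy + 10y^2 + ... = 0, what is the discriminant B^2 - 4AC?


The discriminant of a conic Ax^2 + Bxy + Cy^2 + ... = 0 is B^2 - 4AC.
B^2 = 7^2 = 49
4AC = 4*5*10 = 200
Discriminant = 49 - 200 = -151

-151


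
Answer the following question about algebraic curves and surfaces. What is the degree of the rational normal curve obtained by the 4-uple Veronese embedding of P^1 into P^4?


The rational normal curve in P^4 is the image of P^1 under the 4-uple Veronese.
A general hyperplane in P^4 pulls back to a degree-4 form on P^1, which has 4 zeros,
so the curve meets a general hyperplane in 4 points. Degree = 4.

4


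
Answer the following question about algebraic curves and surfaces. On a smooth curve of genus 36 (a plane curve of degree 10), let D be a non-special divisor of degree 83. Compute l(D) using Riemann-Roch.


First, compute the genus of a smooth plane curve of degree 10:
g = (d-1)(d-2)/2 = (10-1)(10-2)/2 = 36
For a non-special divisor D (i.e., h^1(D) = 0), Riemann-Roch gives:
l(D) = deg(D) - g + 1
Since deg(D) = 83 >= 2g - 1 = 71, D is non-special.
l(D) = 83 - 36 + 1 = 48

48


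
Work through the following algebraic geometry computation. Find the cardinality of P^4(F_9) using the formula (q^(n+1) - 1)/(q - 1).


P^4(F_9) has (q^(n+1) - 1)/(q - 1) points.
= 9^4 + 9^3 + 9^2 + 9^1 + 9^0
= 6561 + 729 + 81 + 9 + 1
= 7381

7381


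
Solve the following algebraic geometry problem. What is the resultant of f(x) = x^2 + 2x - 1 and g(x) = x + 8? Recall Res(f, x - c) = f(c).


For Res(f, x - c), we evaluate f at x = c.
f(-8) = (-8)^2 + 2*(-8) - 1
= 64 - 16 - 1
= 48 - 1 = 47
Res(f, g) = 47

47


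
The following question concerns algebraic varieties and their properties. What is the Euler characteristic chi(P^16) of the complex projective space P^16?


The complex projective space P^16 has one cell in each even real dimension 0, 2, ..., 32.
The cohomology groups are H^{2k}(P^16) = Z for k = 0,...,16, and 0 otherwise.
Euler characteristic = sum of Betti numbers = 1 per even-dimensional cohomology group.
chi(P^16) = 16 + 1 = 17

17


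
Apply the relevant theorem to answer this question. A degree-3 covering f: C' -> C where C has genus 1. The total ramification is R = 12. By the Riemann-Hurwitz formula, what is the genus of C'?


Riemann-Hurwitz formula: 2g' - 2 = d(2g - 2) + R
Given: d = 3, g = 1, R = 12
2g' - 2 = 3*(2*1 - 2) + 12
2g' - 2 = 3*0 + 12
2g' - 2 = 0 + 12 = 12
2g' = 14
g' = 7

7


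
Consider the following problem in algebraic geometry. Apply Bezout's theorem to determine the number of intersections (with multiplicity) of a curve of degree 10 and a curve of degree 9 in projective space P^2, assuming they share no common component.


Bezout's theorem states the intersection count equals the product of degrees.
Intersection count = 10 * 9 = 90

90


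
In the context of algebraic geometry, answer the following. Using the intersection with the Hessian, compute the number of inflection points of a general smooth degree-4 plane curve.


For a general smooth plane curve C of degree d, the inflection points are
the intersection of C with its Hessian curve, which has degree 3(d-2).
By Bezout, the total intersection number is d * 3(d-2) = 4 * 6 = 24.
For a general curve every flex is ordinary, so each contributes
multiplicity 1 to C·Hess(C), and the number of distinct inflection
points is 3d(d-2).
Inflection points = 3*4*(4-2) = 3*4*2 = 24

24


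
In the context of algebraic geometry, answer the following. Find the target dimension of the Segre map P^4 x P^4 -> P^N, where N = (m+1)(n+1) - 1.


The Segre embedding maps P^m x P^n into P^N via
all products of coordinates from each factor.
N = (m+1)(n+1) - 1
N = (4+1)(4+1) - 1
N = 5*5 - 1
N = 25 - 1 = 24

24


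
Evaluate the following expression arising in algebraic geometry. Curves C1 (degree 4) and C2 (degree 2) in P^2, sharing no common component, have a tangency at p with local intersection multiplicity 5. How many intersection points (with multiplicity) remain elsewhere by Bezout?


By Bezout's theorem, the total intersection number is d1 * d2.
Total = 4 * 2 = 8
Intersection multiplicity at p = 5
Remaining intersections = 8 - 5 = 3

3


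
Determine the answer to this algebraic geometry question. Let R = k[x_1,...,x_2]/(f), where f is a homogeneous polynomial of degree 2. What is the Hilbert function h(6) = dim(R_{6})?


For R = k[x_1,...,x_n]/(f) with f homogeneous of degree e:
The Hilbert series is (1 - t^e)/(1 - t)^n.
So h(d) = C(d+n-1, n-1) - C(d-e+n-1, n-1) for d >= e.
With n=2, e=2, d=6:
C(6+2-1, 2-1) = C(7, 1) = 7
C(6-2+2-1, 2-1) = C(5, 1) = 5
h(6) = 7 - 5 = 2

2


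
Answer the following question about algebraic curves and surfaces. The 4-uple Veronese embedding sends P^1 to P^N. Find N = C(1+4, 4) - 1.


The Veronese embedding v_d: P^n -> P^N maps each point to all
degree-d monomials in n+1 homogeneous coordinates.
N = C(n+d, d) - 1
N = C(1+4, 4) - 1
N = C(5, 4) - 1
C(5, 4) = 5
N = 5 - 1 = 4

4


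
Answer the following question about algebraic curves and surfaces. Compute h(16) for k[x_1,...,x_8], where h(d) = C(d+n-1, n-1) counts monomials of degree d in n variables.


The Hilbert function for the polynomial ring in 8 variables is:
h(d) = C(d+n-1, n-1)
h(16) = C(16+8-1, 8-1) = C(23, 7)
= 23! / (7! * 16!)
= 245157

245157


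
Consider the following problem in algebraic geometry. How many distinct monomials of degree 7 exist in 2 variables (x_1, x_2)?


The number of degree-7 monomials in 2 variables is C(d+n-1, n-1).
= C(7+2-1, 2-1) = C(8, 1)
= 8

8


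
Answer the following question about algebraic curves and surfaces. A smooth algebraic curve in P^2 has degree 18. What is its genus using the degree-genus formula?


Using the genus formula for smooth plane curves:
g = (d-1)(d-2)/2
g = (18-1)(18-2)/2
g = 17*16/2
g = 272/2 = 136

136


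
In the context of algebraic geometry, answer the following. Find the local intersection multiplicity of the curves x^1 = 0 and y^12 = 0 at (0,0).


The intersection multiplicity of V(x^a) and V(y^b) at the origin is:
I(O; V(x^1), V(y^12)) = dim_k(k[x,y]/(x^1, y^12))
A basis for k[x,y]/(x^1, y^12) is the set of monomials x^i * y^j
where 0 <= i < 1 and 0 <= j < 12.
The number of such monomials is 1 * 12 = 12

12


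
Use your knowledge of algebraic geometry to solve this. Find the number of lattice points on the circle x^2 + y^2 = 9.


Systematically check integer values of x where x^2 <= 9.
For each valid x, check if 9 - x^2 is a perfect square.
x=0: 9 - 0 = 9, sqrt = 3 (valid)
x=3: 9 - 9 = 0, sqrt = 0 (valid)
Total integer solutions found: 4

4


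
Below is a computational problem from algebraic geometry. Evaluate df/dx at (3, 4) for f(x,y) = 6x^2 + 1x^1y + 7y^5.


df/dx = 2*6*x^1 + 1*1*x^0*y
At (3,4): 2*6*3^1 + 1*1*3^0*4
= 36 + 4
= 40

40


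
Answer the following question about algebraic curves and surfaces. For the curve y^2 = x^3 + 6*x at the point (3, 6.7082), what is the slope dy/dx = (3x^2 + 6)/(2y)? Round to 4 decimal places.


Using implicit differentiation of y^2 = x^3 + 6*x:
2y * dy/dx = 3x^2 + 6
dy/dx = (3x^2 + 6)/(2y)
Numerator: 3*3^2 + 6 = 33
Denominator: 2*6.7082 = 13.4164
dy/dx = 33/13.4164 = 2.4597

2.4597


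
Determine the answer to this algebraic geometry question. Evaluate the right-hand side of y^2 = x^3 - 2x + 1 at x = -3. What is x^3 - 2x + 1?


Compute x^3 - 2x + 1 at x = -3:
x^3 = (-3)^3 = -27
(-2)*x = (-2)*(-3) = 6
Sum: -27 + 6 + 1 = -20

-20


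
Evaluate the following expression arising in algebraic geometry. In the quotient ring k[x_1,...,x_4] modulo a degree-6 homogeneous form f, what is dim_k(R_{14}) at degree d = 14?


For R = k[x_1,...,x_n]/(f) with f homogeneous of degree e:
The Hilbert series is (1 - t^e)/(1 - t)^n.
So h(d) = C(d+n-1, n-1) - C(d-e+n-1, n-1) for d >= e.
With n=4, e=6, d=14:
C(14+4-1, 4-1) = C(17, 3) = 680
C(14-6+4-1, 4-1) = C(11, 3) = 165
h(14) = 680 - 165 = 515

515


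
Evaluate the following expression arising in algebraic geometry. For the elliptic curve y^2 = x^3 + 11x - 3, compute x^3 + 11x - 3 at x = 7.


Compute x^3 + 11x - 3 at x = 7:
x^3 = 7^3 = 343
11*x = 11*7 = 77
Sum: 343 + 77 - 3 = 417

417


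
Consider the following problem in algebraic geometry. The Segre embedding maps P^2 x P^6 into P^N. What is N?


The Segre embedding maps P^m x P^n into P^N via
all products of coordinates from each factor.
N = (m+1)(n+1) - 1
N = (2+1)(6+1) - 1
N = 3*7 - 1
N = 21 - 1 = 20

20


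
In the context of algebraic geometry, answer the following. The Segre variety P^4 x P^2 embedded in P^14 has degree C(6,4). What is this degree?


The degree of the Segre variety P^4 x P^2 is C(m+n, m).
= C(6, 4)
= 15

15


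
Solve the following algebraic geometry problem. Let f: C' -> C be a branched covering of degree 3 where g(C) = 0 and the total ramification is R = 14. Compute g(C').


Riemann-Hurwitz formula: 2g' - 2 = d(2g - 2) + R
Given: d = 3, g = 0, R = 14
2g' - 2 = 3*(2*0 - 2) + 14
2g' - 2 = 3*(-2) + 14
2g' - 2 = -6 + 14 = 8
2g' = 10
g' = 5

5


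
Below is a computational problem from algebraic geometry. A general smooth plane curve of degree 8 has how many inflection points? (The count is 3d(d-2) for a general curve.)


For a general smooth plane curve C of degree d, the inflection points are
the intersection of C with its Hessian curve, which has degree 3(d-2).
By Bezout, the total intersection number is d * 3(d-2) = 8 * 18 = 144.
For a general curve every flex is ordinary, so each contributes
multiplicity 1 to C·Hess(C), and the number of distinct inflection
points is 3d(d-2).
Inflection points = 3*8*(8-2) = 3*8*6 = 144

144


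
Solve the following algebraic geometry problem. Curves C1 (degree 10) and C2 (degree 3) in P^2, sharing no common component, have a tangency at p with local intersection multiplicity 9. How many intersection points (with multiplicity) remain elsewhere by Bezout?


By Bezout's theorem, the total intersection number is d1 * d2.
Total = 10 * 3 = 30
Intersection multiplicity at p = 9
Remaining intersections = 30 - 9 = 21

21


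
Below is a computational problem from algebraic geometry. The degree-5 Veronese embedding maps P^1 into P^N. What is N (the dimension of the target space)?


The Veronese embedding v_d: P^n -> P^N maps each point to all
degree-d monomials in n+1 homogeneous coordinates.
N = C(n+d, d) - 1
N = C(1+5, 5) - 1
N = C(6, 5) - 1
C(6, 5) = 6
N = 6 - 1 = 5

5


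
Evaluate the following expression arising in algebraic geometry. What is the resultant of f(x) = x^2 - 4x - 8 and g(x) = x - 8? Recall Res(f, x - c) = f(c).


For Res(f, x - c), we evaluate f at x = c.
f(8) = 8^2 - 4*8 - 8
= 64 - 32 - 8
= 32 - 8 = 24
Res(f, g) = 24

24


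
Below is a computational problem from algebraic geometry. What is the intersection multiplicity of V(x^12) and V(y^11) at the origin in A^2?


The intersection multiplicity of V(x^a) and V(y^b) at the origin is:
I(O; V(x^12), V(y^11)) = dim_k(k[x,y]/(x^12, y^11))
A basis for k[x,y]/(x^12, y^11) is the set of monomials x^i * y^j
where 0 <= i < 12 and 0 <= j < 11.
The number of such monomials is 12 * 11 = 132

132


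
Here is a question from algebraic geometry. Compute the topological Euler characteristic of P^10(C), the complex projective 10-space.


The complex projective space P^10 has one cell in each even real dimension 0, 2, ..., 20.
The cohomology groups are H^{2k}(P^10) = Z for k = 0,...,10, and 0 otherwise.
Euler characteristic = sum of Betti numbers = 1 per even-dimensional cohomology group.
chi(P^10) = 10 + 1 = 11

11


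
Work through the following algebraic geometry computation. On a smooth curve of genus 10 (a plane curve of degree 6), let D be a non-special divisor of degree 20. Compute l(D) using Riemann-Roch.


First, compute the genus of a smooth plane curve of degree 6:
g = (d-1)(d-2)/2 = (6-1)(6-2)/2 = 10
For a non-special divisor D (i.e., h^1(D) = 0), Riemann-Roch gives:
l(D) = deg(D) - g + 1
Since deg(D) = 20 >= 2g - 1 = 19, D is non-special.
l(D) = 20 - 10 + 1 = 11

11


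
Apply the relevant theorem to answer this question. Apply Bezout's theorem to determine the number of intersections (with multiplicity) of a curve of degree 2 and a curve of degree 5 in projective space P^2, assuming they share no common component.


Bezout's theorem states the intersection count equals the product of degrees.
Intersection count = 2 * 5 = 10

10


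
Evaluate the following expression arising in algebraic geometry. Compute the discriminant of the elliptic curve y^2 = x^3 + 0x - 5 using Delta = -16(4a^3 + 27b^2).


Compute each component:
4a^3 = 4*0^3 = 4*0 = 0
27b^2 = 27*(-5)^2 = 27*25 = 675
4a^3 + 27b^2 = 0 + 675 = 675
Delta = -16*675 = -10800

-10800


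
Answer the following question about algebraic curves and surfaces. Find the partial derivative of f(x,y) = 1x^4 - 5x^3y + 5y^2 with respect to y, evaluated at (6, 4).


df/dy = (-5)*x^3 + 2*5*y^1
At (6,4): (-5)*6^3 + 2*5*4^1
= -1080 + 40
= -1040

-1040


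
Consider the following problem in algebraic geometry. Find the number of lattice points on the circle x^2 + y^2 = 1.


Systematically check integer values of x where x^2 <= 1.
For each valid x, check if 1 - x^2 is a perfect square.
x=0: 1 - 0 = 1, sqrt = 1 (valid)
x=1: 1 - 1 = 0, sqrt = 0 (valid)
Total integer solutions found: 4

4


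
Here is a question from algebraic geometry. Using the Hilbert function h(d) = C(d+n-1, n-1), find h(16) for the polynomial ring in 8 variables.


The Hilbert function for the polynomial ring in 8 variables is:
h(d) = C(d+n-1, n-1)
h(16) = C(16+8-1, 8-1) = C(23, 7)
= 23! / (7! * 16!)
= 245157

245157


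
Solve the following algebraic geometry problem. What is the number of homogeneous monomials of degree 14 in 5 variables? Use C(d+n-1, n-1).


The number of degree-14 monomials in 5 variables is C(d+n-1, n-1).
= C(14+5-1, 5-1) = C(18, 4)
= 3060

3060


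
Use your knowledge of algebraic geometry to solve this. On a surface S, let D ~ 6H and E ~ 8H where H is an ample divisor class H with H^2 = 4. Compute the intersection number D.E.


Using bilinearity of the intersection pairing on a surface S:
(aH).(bH) = ab * (H.H)
We have H^2 = 4.
D.E = (6H).(8H) = 6*8*4
= 48*4
= 192

192


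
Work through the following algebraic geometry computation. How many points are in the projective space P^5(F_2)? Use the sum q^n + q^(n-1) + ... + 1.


P^5(F_2) has (q^(n+1) - 1)/(q - 1) points.
= 2^5 + 2^4 + 2^3 + 2^2 + 2^1 + 2^0
= 32 + 16 + 8 + 4 + 2 + 1
= 63

63


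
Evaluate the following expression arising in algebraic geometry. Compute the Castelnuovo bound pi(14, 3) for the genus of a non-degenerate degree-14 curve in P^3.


Castelnuovo's bound: write d - 1 = m(r-1) + epsilon with 0 <= epsilon < r-1.
d - 1 = 14 - 1 = 13
r - 1 = 3 - 1 = 2
13 = 6*2 + 1, so m = 6, epsilon = 1
pi(d, r) = m(m-1)(r-1)/2 + m*epsilon
= 6*5*2/2 + 6*1
= 60/2 + 6
= 30 + 6 = 36

36
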